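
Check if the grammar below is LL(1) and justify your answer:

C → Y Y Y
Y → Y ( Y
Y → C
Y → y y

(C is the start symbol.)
A grammar is LL(1) if for each non-terminal N with multiple productions, the predict sets of those productions are pairwise disjoint, where PREDICT(N → α) = (FIRST(α) \ {ε}) ∪ (FOLLOW(N) if α ⇒* ε).

Relevant sets:
  FIRST(Y) = { 'y' }
  FIRST(C) = { 'y' }

For Y:
  PREDICT(Y → Y '(' Y) = { 'y' }
  PREDICT(Y → C) = { 'y' }
  PREDICT(Y → y y) = { 'y' }
C has a single production, so nothing to check there.

Conflict found: Predict set conflict for Y: { 'y' }
The grammar is NOT LL(1).

Answer: No. Predict set conflict for Y: { 'y' }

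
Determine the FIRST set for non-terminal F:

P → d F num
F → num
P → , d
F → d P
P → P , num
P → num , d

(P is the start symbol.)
{ 'd', 'num' }

To compute FIRST(F), examine every production with F on the left-hand side, reading each right-hand side left to right until a non-nullable symbol is reached.

From F → num:
  - num is a terminal: add 'num' and stop
From F → d P:
  - d is a terminal: add 'd' and stop

Collecting: FIRST(F) = { 'd', 'num' }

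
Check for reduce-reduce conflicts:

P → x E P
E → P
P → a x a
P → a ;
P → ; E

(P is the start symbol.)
No reduce-reduce conflicts

A reduce-reduce conflict occurs when an LR(0) state has two complete items [A → α .] and [B → β .] — both call for a reduction, and with no lookahead the parser cannot choose between them.

Augment with P' → P and build the canonical LR(0) collection (I0 = CLOSURE({[P' → . P]}), then GOTO on every symbol after a dot until no new states appear). It has 12 states:
  I0: { [P → . ; E], [P → . a ;], [P → . a x a], [P → . x E P], [P' → . P] }  — shift
  I1: { [E → . P], [P → . ; E], [P → . a ;], [P → . a x a], [P → . x E P], [P → ; . E] }  — shift
  I2: { [P' → P .] }  — accept
  I3: { [P → a . ;], [P → a . x a] }  — shift
  I4: { [E → . P], [P → . ; E], [P → . a ;], [P → . a x a], [P → . x E P], [P → x . E P] }  — shift
  I5: { [P → . ; E], [P → . a ;], [P → . a x a], [P → . x E P], [P → x E . P] }  — shift
  I6: { [E → P .] }  — reduce
  I7: { [P → x E P .] }  — reduce
  I8: { [P → a ; .] }  — reduce
  I9: { [P → a x . a] }  — shift
  I10: { [P → a x a .] }  — reduce
  I11: { [P → ; E .] }  — reduce

No state contains more than one complete item.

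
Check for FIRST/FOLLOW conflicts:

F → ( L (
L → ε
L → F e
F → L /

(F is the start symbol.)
A FIRST/FOLLOW conflict occurs when a non-terminal N has a nullable alternative N → β (β ⇒* ε) and another alternative N → α with FIRST(α) ∩ FOLLOW(N) ≠ ∅: on such a lookahead the parser cannot decide between expanding α and letting N vanish via β.

Nullable non-terminals: L.
FIRST sets used below: FIRST(F) = { '(', '/' }

L: nullable alternative(s) L → ε; FOLLOW(L) = { '(', '/' }
  L → ε: FIRST \ {ε} = { } — this is the only nullable alternative, skip
  L → F e: FIRST \ {ε} = { '(', '/' } — overlaps FOLLOW(L) on { '(', '/' }: CONFLICT

F has no nullable alternative, so no FIRST/FOLLOW check is needed there.

So the grammar has 1 FIRST/FOLLOW conflict (marked CONFLICT above).

Answer: Yes. L → F e with FOLLOW(L) on { '(', '/' }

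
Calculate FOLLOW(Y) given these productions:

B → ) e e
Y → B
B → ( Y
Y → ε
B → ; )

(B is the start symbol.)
To compute FOLLOW(Y), find every occurrence of Y on a right-hand side N → α Y β: add FIRST(β) \ {ε}, and if β is empty or nullable also add FOLLOW(N). Iterate to a fixed point.

In B → ( Y: Y is at the end, add FOLLOW(B)

The FOLLOW sets referred to above (computed the same way, to a fixed point):
  FOLLOW(B) = { $ }

Taking the union: FOLLOW(Y) = { $ }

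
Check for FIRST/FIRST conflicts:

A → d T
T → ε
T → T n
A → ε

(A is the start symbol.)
A FIRST/FIRST conflict occurs when two productions N → α and N → β for the same non-terminal have FIRST(α) ∩ FIRST(β) ≠ ∅ (with ε ∈ FIRST of a nullable right-hand side, so two nullable alternatives also conflict).

FIRST sets of the non-terminals at (or reachable through a nullable prefix from) the front of some alternative:
  FIRST(T) = { 'n', ε }

Productions for A:
  A → d T: FIRST = { 'd' }
  A → ε: FIRST = { ε }
Productions for T:
  T → ε: FIRST = { ε }
  T → T n: FIRST = { 'n' }

All alternatives of each non-terminal have pairwise disjoint FIRST sets.

Answer: No FIRST/FIRST conflicts.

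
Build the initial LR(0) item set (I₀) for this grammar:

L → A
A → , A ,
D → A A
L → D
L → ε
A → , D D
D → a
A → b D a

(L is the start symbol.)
{ [A → . , A ,], [A → . , D D], [A → . b D a], [D → . A A], [D → . a], [L → . A], [L → . D], [L → .], [L' → . L] }

First, augment the grammar with L' → L
I₀ = CLOSURE({ [L' → . L] }):
  [L' → . L] has the dot before L: add [L → . A], [L → . D], [L → .]
  [L → . A] has the dot before A: add [A → . , A ,], [A → . , D D], [A → . b D a]
  [L → . D] has the dot before D: add [D → . A A], [D → . a]
No further items can be added.

I₀ = { [A → . , A ,], [A → . , D D], [A → . b D a], [D → . A A], [D → . a], [L → . A], [L → . D], [L → .], [L' → . L] }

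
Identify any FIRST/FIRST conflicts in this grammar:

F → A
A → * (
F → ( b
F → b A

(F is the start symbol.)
No FIRST/FIRST conflicts.

A FIRST/FIRST conflict occurs when two productions N → α and N → β for the same non-terminal have FIRST(α) ∩ FIRST(β) ≠ ∅ (with ε ∈ FIRST of a nullable right-hand side, so two nullable alternatives also conflict).

FIRST sets of the non-terminals at (or reachable through a nullable prefix from) the front of some alternative:
  FIRST(A) = { '*' }

Productions for F:
  F → A: FIRST = { '*' }
  F → ( b: FIRST = { '(' }
  F → b A: FIRST = { 'b' }
A has only one production, so no FIRST/FIRST conflict is possible there.

All alternatives of each non-terminal have pairwise disjoint FIRST sets.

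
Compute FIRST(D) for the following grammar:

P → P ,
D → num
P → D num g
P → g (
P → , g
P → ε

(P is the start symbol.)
From D → num:
  - num is a terminal: add 'num' and stop

Collecting: FIRST(D) = { 'num' }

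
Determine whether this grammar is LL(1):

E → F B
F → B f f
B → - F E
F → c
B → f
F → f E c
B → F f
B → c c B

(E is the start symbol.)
A grammar is LL(1) if for each non-terminal N with multiple productions, the predict sets of those productions are pairwise disjoint, where PREDICT(N → α) = (FIRST(α) \ {ε}) ∪ (FOLLOW(N) if α ⇒* ε).

Relevant sets:
  FIRST(B) = { '-', 'c', 'f' }
  FIRST(F) = { '-', 'c', 'f' }

For F:
  PREDICT(F → B f f) = { '-', 'c', 'f' }
  PREDICT(F → c) = { 'c' }
  PREDICT(F → f E c) = { 'f' }
For B:
  PREDICT(B → '-' F E) = { '-' }
  PREDICT(B → f) = { 'f' }
  PREDICT(B → F f) = { '-', 'c', 'f' }
  PREDICT(B → c c B) = { 'c' }
E has a single production, so nothing to check there.

Conflict found: Predict set conflict for F: { 'c' }
The grammar is NOT LL(1).

Answer: No. Predict set conflict for F: { 'c' }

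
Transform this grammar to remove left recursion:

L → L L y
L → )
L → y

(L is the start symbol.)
L is directly left-recursive. The standard transformation for
  A → A α₁ | ... | A α_m | β₁ | ... | β_n
is
  A  → β₁ A' | ... | β_n A'
  A' → α₁ A' | ... | α_m A' | ε

L → ) becomes L → ) L'
L → y becomes L → y L'
L → L L y becomes L' → L y L'
Add L' → ε

Resulting grammar:
L → ) L'
L → y L'
L' → L y L'
L' → ε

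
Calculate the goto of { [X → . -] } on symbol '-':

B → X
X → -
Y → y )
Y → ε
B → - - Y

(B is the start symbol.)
{ [X → - .] }

GOTO(I, '-') = CLOSURE({ [A → αX.β] : [A → α.Xβ] ∈ I, X = '-' })

Items with dot before '-', with the dot advanced:
  [X → . -] → [X → - .]
Closure adds nothing (no advanced item has the dot before a non-terminal).

GOTO = { [X → - .] }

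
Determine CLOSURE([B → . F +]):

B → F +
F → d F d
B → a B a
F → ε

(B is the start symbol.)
Start with: [B → . F +]
  [B → . F +] has the dot before F: add [F → . d F d], [F → .]
No further items can be added.

CLOSURE = { [B → . F +], [F → . d F d], [F → .] }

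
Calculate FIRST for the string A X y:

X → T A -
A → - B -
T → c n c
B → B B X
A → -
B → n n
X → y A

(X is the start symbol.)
{ '-' }

FIRST sets of the non-terminals involved (from the grammar, by fixed-point iteration):
  FIRST(A) = { '-' }

To compute FIRST(A X y), process the symbols left to right:
Symbol A is a non-terminal. Add FIRST(A) \ {ε} = { '-' }
A is not nullable (ε ∉ FIRST(A)), so stop here.
FIRST(A X y) = { '-' }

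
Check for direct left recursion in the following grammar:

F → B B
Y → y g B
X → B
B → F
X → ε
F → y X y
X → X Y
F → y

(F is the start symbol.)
Yes, X is left-recursive

Direct left recursion occurs when N → N α for some non-terminal N (the right-hand side begins with the left-hand side itself).

F → B B: starts with B
Y → y g B: starts with y
X → B: starts with B
B → F: starts with F
X → ε: starts with ε
F → y X y: starts with y
X → X Y: LEFT RECURSIVE (starts with X)
F → y: starts with y

The grammar has direct left recursion on: X.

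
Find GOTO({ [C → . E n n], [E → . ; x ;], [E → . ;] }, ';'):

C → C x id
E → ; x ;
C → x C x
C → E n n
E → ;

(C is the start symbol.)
{ [E → ; . x ;], [E → ; .] }

GOTO(I, ';') = CLOSURE({ [A → αX.β] : [A → α.Xβ] ∈ I, X = ';' })

Items with dot before ';', with the dot advanced:
  [E → . ;] → [E → ; .]
  [E → . ; x ;] → [E → ; . x ;]
Closure adds nothing (no advanced item has the dot before a non-terminal).

GOTO = { [E → ; . x ;], [E → ; .] }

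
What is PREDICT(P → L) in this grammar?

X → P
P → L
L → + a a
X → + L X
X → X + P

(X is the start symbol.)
PREDICT(P → L) = (FIRST(RHS) \ {ε}) ∪ (FOLLOW(P) if ε ∈ FIRST(RHS), i.e. RHS ⇒* ε)
FIRST(L) = { '+' }
FIRST(L) = { '+' }
ε ∉ FIRST(L), so FOLLOW(P) is not added.
PREDICT(P → L) = { '+' }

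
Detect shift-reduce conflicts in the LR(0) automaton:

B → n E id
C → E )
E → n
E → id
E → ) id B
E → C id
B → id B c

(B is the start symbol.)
A shift-reduce conflict occurs when an LR(0) state has both:
  - a complete (reduce) item [A → α .] (dot at the end), and
  - a shift item [B → β . c γ] (dot before a terminal).

Augment with B' → B and build the canonical LR(0) collection (I0 = CLOSURE({[B' → . B]}), then GOTO on every symbol after a dot until no new states appear). It has 16 states:
  I0: { [B → . id B c], [B → . n E id], [B' → . B] }  — shift
  I1: { [B' → B .] }  — accept
  I2: { [B → . id B c], [B → . n E id], [B → id . B c] }  — shift
  I3: { [B → n . E id], [C → . E )], [E → . ) id B], [E → . C id], [E → . id], [E → . n] }  — shift
  I4: { [E → ) . id B] }  — shift
  I5: { [E → C . id] }  — shift
  I6: { [B → n E . id], [C → E . )] }  — shift
  I7: { [E → id .] }  — reduce
  I8: { [E → n .] }  — reduce
  I9: { [C → E ) .] }  — reduce
  I10: { [B → n E id .] }  — reduce
  I11: { [E → C id .] }  — reduce
  I12: { [B → . id B c], [B → . n E id], [E → ) id . B] }  — shift
  I13: { [E → ) id B .] }  — reduce
  I14: { [B → id B . c] }  — shift
  I15: { [B → id B c .] }  — reduce

No state contains both a complete item and a shift item.

Answer: No shift-reduce conflicts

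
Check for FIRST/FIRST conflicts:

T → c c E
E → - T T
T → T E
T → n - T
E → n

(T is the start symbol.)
A FIRST/FIRST conflict occurs when two productions N → α and N → β for the same non-terminal have FIRST(α) ∩ FIRST(β) ≠ ∅ (with ε ∈ FIRST of a nullable right-hand side, so two nullable alternatives also conflict).

FIRST sets of the non-terminals at (or reachable through a nullable prefix from) the front of some alternative:
  FIRST(T) = { 'c', 'n' }

Productions for T:
  T → c c E: FIRST = { 'c' }
  T → T E: FIRST = { 'c', 'n' }
  T → n - T: FIRST = { 'n' }
Productions for E:
  E → - T T: FIRST = { '-' }
  E → n: FIRST = { 'n' }

Conflict for T: T → c c E and T → T E
  Overlap: { 'c' }
Conflict for T: T → T E and T → n - T
  Overlap: { 'n' }

Answer: Yes. T → c c E / T → T E on { 'c' }; T → T E / T → n '-' T on { 'n' }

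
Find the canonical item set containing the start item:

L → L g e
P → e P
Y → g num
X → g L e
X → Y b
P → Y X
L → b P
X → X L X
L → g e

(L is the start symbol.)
{ [L → . L g e], [L → . b P], [L → . g e], [L' → . L] }

First, augment the grammar with L' → L
I₀ = CLOSURE({ [L' → . L] }):
  [L' → . L] has the dot before L: add [L → . L g e], [L → . b P], [L → . g e]
No further items can be added.

I₀ = { [L → . L g e], [L → . b P], [L → . g e], [L' → . L] }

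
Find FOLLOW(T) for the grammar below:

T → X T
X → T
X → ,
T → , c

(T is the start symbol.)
To compute FOLLOW(T), find every occurrence of T on a right-hand side N → α T β: add FIRST(β) \ {ε}, and if β is empty or nullable also add FOLLOW(N). Iterate to a fixed point.

T is the start symbol, so $ ∈ FOLLOW(T).
In T → X T: T is at the end; this adds FOLLOW(T) to itself — nothing new
In X → T: T is at the end, add FOLLOW(X)

The FOLLOW sets referred to above (computed the same way, to a fixed point):
  FOLLOW(X) = { ',' }

Taking the union: FOLLOW(T) = { $, ',' }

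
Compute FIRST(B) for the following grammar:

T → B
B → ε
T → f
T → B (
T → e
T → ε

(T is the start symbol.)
{ ε }

From B → ε:
  - ε-production, so ε ∈ FIRST(B)

Collecting: FIRST(B) = { ε }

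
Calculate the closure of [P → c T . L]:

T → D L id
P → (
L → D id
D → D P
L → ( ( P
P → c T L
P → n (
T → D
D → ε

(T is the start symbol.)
To compute CLOSURE, for each item [A → α.Bβ] where B is a non-terminal, add [B → .γ] for all productions B → γ; repeat for the newly added items until nothing changes.

Start with: [P → c T . L]
  [P → c T . L] has the dot before L: add [L → . D id], [L → . ( ( P]
  [L → . D id] has the dot before D: add [D → . D P], [D → .]
No further items can be added.

CLOSURE = { [D → . D P], [D → .], [L → . ( ( P], [L → . D id], [P → c T . L] }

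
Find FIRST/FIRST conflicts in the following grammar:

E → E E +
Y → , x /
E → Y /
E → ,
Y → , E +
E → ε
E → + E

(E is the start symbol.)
Yes. E → E E '+' / E → Y '/' on { ',' }; E → E E '+' / E → ',' on { ',' }; E → E E '+' / E → '+' E on { '+' }; E → Y '/' / E → ',' on { ',' }; Y → ',' x '/' / Y → ',' E '+' on { ',' }

FIRST sets of the non-terminals at (or reachable through a nullable prefix from) the front of some alternative:
  FIRST(E) = { '+', ',', ε }
  FIRST(Y) = { ',' }

Productions for E:
  E → E E +: FIRST = { '+', ',' }
  E → Y /: FIRST = { ',' }
  E → ,: FIRST = { ',' }
  E → ε: FIRST = { ε }
  E → + E: FIRST = { '+' }
Productions for Y:
  Y → , x /: FIRST = { ',' }
  Y → , E +: FIRST = { ',' }

Conflict for E: E → E E + and E → Y /
  Overlap: { ',' }
Conflict for E: E → E E + and E → ,
  Overlap: { ',' }
Conflict for E: E → E E + and E → + E
  Overlap: { '+' }
Conflict for E: E → Y / and E → ,
  Overlap: { ',' }
Conflict for Y: Y → , x / and Y → , E +
  Overlap: { ',' }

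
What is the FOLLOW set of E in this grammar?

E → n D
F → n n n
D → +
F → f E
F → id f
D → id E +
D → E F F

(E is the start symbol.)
{ $, '+', 'f', 'id', 'n' }

E is the start symbol, so $ ∈ FOLLOW(E).
In F → f E: E is at the end, add FOLLOW(F)
In D → id E +: E is followed by '+', add FIRST('+') \ {ε} = { '+' }
In D → E F F: E is followed by F F, add FIRST(F F) \ {ε} = { 'f', 'id', 'n' }

The FOLLOW sets referred to above (computed the same way, to a fixed point):
  FOLLOW(F) = { $, '+', 'f', 'id', 'n' }

Taking the union: FOLLOW(E) = { $, '+', 'f', 'id', 'n' }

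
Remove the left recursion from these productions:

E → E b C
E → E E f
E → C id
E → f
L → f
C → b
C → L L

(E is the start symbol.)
E → C id E'
E → f E'
E' → b C E'
E' → E f E'
E' → ε
L → f
C → b
C → L L

E is directly left-recursive. The standard transformation for
  A → A α₁ | ... | A α_m | β₁ | ... | β_n
is
  A  → β₁ A' | ... | β_n A'
  A' → α₁ A' | ... | α_m A' | ε

E → C id becomes E → C id E'
E → f becomes E → f E'
E → E b C becomes E' → b C E'
E → E E f becomes E' → E f E'
Add E' → ε

Productions for other non-terminals are unchanged:
  L → f
  C → b
  C → L L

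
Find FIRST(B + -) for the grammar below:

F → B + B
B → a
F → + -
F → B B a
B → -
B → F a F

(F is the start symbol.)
{ '+', '-', 'a' }

FIRST sets of the non-terminals involved (from the grammar, by fixed-point iteration):
  FIRST(B) = { '+', '-', 'a' }

To compute FIRST(B + -), process the symbols left to right:
Symbol B is a non-terminal. Add FIRST(B) \ {ε} = { '+', '-', 'a' }
B is not nullable (ε ∉ FIRST(B)), so stop here.
FIRST(B + -) = { '+', '-', 'a' }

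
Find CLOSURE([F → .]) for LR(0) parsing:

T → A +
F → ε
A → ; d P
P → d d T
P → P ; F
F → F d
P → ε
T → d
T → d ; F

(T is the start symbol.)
{ [F → .] }

To compute CLOSURE, for each item [A → α.Bβ] where B is a non-terminal, add [B → .γ] for all productions B → γ; repeat for the newly added items until nothing changes.

Start with: [F → .]
The dot is at the end, so nothing is added.

CLOSURE = { [F → .] }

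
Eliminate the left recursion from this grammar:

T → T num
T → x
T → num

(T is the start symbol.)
T is directly left-recursive. The standard transformation for
  A → A α₁ | ... | A α_m | β₁ | ... | β_n
is
  A  → β₁ A' | ... | β_n A'
  A' → α₁ A' | ... | α_m A' | ε

T → x becomes T → x T'
T → num becomes T → num T'
T → T num becomes T' → num T'
Add T' → ε

Resulting grammar:
T → x T'
T → num T'
T' → num T'
T' → ε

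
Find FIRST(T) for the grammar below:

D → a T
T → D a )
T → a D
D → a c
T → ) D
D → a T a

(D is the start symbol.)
FIRST sets of the other non-terminals involved (by the same procedure, iterated to a fixed point):
  FIRST(D) = { 'a' }

From T → D a ):
  - D is a non-terminal: add FIRST(D) \ {ε} = { 'a' }
    D is not nullable, so stop
From T → a D:
  - a is a terminal: add 'a' and stop
From T → ) D:
  - ')' is a terminal: add ')' and stop

Collecting: FIRST(T) = { ')', 'a' }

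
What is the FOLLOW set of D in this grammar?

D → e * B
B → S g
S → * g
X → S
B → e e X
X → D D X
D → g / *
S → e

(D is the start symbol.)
{ $, '*', 'e', 'g' }

To compute FOLLOW(D), find every occurrence of D on a right-hand side N → α D β: add FIRST(β) \ {ε}, and if β is empty or nullable also add FOLLOW(N). Iterate to a fixed point.

D is the start symbol, so $ ∈ FOLLOW(D).
In X → D D X: D is followed by D X, add FIRST(D X) \ {ε} = { 'e', 'g' }
In X → D D X: D is followed by X, add FIRST(X) \ {ε} = { '*', 'e', 'g' }

Taking the union: FOLLOW(D) = { $, '*', 'e', 'g' }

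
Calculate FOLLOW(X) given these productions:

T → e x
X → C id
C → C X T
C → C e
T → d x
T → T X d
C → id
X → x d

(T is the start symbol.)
To compute FOLLOW(X), find every occurrence of X on a right-hand side N → α X β: add FIRST(β) \ {ε}, and if β is empty or nullable also add FOLLOW(N). Iterate to a fixed point.

In C → C X T: X is followed by T, add FIRST(T) \ {ε} = { 'd', 'e' }
In T → T X d: X is followed by d, add FIRST(d) \ {ε} = { 'd' }

Taking the union: FOLLOW(X) = { 'd', 'e' }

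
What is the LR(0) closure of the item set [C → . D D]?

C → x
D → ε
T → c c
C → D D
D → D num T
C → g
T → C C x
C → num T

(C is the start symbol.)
{ [C → . D D], [D → . D num T], [D → .] }

Start with: [C → . D D]
  [C → . D D] has the dot before D: add [D → .], [D → . D num T]
No further items can be added.

CLOSURE = { [C → . D D], [D → . D num T], [D → .] }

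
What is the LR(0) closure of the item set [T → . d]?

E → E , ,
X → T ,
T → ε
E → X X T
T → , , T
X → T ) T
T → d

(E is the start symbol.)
Start with: [T → . d]
The dot precedes the terminal d, so nothing is added.

CLOSURE = { [T → . d] }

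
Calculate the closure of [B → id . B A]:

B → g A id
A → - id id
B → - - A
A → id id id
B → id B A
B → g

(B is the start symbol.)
To compute CLOSURE, for each item [A → α.Bβ] where B is a non-terminal, add [B → .γ] for all productions B → γ; repeat for the newly added items until nothing changes.

Start with: [B → id . B A]
  [B → id . B A] has the dot before B: add [B → . g A id], [B → . - - A], [B → . id B A], [B → . g]
No further items can be added.

CLOSURE = { [B → . - - A], [B → . g A id], [B → . g], [B → . id B A], [B → id . B A] }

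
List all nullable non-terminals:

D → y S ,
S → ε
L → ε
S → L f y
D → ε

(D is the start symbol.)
{ 'D', 'L', 'S' }

A non-terminal is nullable if it can derive ε (the empty string): either it has an ε-production, or it has a production whose right-hand side consists entirely of nullable non-terminals.

ε-productions: S → ε, L → ε, D → ε
So S, L, D are immediately nullable.
Every non-terminal is now nullable.
Nullable = { 'D', 'L', 'S' }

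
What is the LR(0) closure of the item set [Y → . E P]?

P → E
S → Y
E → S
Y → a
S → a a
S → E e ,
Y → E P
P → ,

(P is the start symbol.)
{ [E → . S], [S → . E e ,], [S → . Y], [S → . a a], [Y → . E P], [Y → . a] }

To compute CLOSURE, for each item [A → α.Bβ] where B is a non-terminal, add [B → .γ] for all productions B → γ; repeat for the newly added items until nothing changes.

Start with: [Y → . E P]
  [Y → . E P] has the dot before E: add [E → . S]
  [E → . S] has the dot before S: add [S → . Y], [S → . a a], [S → . E e ,]
  [S → . Y] has the dot before Y: add [Y → . a]
No further items can be added.

CLOSURE = { [E → . S], [S → . E e ,], [S → . Y], [S → . a a], [Y → . E P], [Y → . a] }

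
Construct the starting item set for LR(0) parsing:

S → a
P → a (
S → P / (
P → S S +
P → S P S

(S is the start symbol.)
{ [P → . S P S], [P → . S S +], [P → . a (], [S → . P / (], [S → . a], [S' → . S] }

First, augment the grammar with S' → S
I₀ = CLOSURE({ [S' → . S] }):
  [S' → . S] has the dot before S: add [S → . a], [S → . P / (]
  [S → . P / (] has the dot before P: add [P → . a (], [P → . S S +], [P → . S P S]
No further items can be added.

I₀ = { [P → . S P S], [P → . S S +], [P → . a (], [S → . P / (], [S → . a], [S' → . S] }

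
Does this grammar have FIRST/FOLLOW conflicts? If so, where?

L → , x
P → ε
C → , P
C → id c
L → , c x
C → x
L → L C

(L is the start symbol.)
No FIRST/FOLLOW conflicts.

Nullable non-terminals: P.
P has a nullable alternative but only one production, so nothing to check.

C, L have no nullable alternative, so no FIRST/FOLLOW check is needed there.

No FIRST/FOLLOW conflicts found.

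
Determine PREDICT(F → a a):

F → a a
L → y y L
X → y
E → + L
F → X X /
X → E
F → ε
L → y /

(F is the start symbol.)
PREDICT(F → a a) = (FIRST(RHS) \ {ε}) ∪ (FOLLOW(F) if ε ∈ FIRST(RHS), i.e. RHS ⇒* ε)
FIRST(a a) = { 'a' }
ε ∉ FIRST(a a), so FOLLOW(F) is not added.
PREDICT(F → a a) = { 'a' }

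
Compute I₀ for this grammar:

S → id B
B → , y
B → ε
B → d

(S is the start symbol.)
First, augment the grammar with S' → S
I₀ = CLOSURE({ [S' → . S] }):
  [S' → . S] has the dot before S: add [S → . id B]
No further items can be added.

I₀ = { [S → . id B], [S' → . S] }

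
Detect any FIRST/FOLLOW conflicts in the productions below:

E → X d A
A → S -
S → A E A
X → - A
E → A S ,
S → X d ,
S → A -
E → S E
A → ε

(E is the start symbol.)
Nullable non-terminals: A.
FIRST sets used below: FIRST(S) = { '-' }

A: nullable alternative(s) A → ε; FOLLOW(A) = { $, ',', '-', 'd' }
  A → S -: FIRST \ {ε} = { '-' } — overlaps FOLLOW(A) on { '-' }: CONFLICT
  A → ε: FIRST \ {ε} = { } — this is the only nullable alternative, skip

E, S, X have no nullable alternative, so no FIRST/FOLLOW check is needed there.

So the grammar has 1 FIRST/FOLLOW conflict (marked CONFLICT above).

Answer: Yes. A → S '-' with FOLLOW(A) on { '-' }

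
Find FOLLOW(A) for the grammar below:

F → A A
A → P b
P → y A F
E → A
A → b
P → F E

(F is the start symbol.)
{ $, 'b', 'y' }

In F → A A: A is followed by A, add FIRST(A) \ {ε} = { 'b', 'y' }
In F → A A: A is at the end, add FOLLOW(F)
In P → y A F: A is followed by F, add FIRST(F) \ {ε} = { 'b', 'y' }
In E → A: A is at the end, add FOLLOW(E)

The FOLLOW sets referred to above (computed the same way, to a fixed point):
  FOLLOW(F) = { $, 'b', 'y' }
  FOLLOW(E) = { 'b' }

Taking the union: FOLLOW(A) = { $, 'b', 'y' }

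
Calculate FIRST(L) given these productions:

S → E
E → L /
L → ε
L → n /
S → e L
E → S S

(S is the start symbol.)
{ 'n', ε }

To compute FIRST(L), examine every production with L on the left-hand side, reading each right-hand side left to right until a non-nullable symbol is reached.

From L → ε:
  - ε-production, so ε ∈ FIRST(L)
From L → n /:
  - n is a terminal: add 'n' and stop

Collecting: FIRST(L) = { 'n', ε }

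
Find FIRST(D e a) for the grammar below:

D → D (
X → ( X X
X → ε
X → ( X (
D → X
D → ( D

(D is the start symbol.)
{ '(', 'e' }

FIRST sets of the non-terminals involved (from the grammar, by fixed-point iteration):
  FIRST(D) = { '(', ε }

To compute FIRST(D e a), process the symbols left to right:
Symbol D is a non-terminal. Add FIRST(D) \ {ε} = { '(' }
D is nullable (ε ∈ FIRST(D)), continue to the next symbol.
Symbol e is a terminal. Add 'e' and stop.
FIRST(D e a) = { '(', 'e' }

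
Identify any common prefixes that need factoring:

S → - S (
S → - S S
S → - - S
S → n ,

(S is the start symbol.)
Left-factoring is needed when two productions for the same non-terminal
share a common prefix on the right-hand side.

Productions for S:
  S → - S (
  S → - S S
  S → - - S
  S → n ,

Found common prefix '-' in productions for S

Answer: Yes, S has productions with common prefix '-'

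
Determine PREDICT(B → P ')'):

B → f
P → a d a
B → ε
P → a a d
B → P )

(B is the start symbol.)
PREDICT(B → P ')') = (FIRST(RHS) \ {ε}) ∪ (FOLLOW(B) if ε ∈ FIRST(RHS), i.e. RHS ⇒* ε)
FIRST(P) = { 'a' }
FIRST(P ')') = { 'a' }
ε ∉ FIRST(P ')'), so FOLLOW(B) is not added.
PREDICT(B → P ')') = { 'a' }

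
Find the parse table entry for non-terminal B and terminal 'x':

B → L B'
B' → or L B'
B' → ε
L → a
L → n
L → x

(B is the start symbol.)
To find M[B, 'x'], we find productions for B where 'x' is in the predict set (PREDICT(N → α) = (FIRST(α) \ {ε}) ∪ (FOLLOW(N) if α ⇒* ε)).

Relevant sets:
  FIRST(L) = { 'a', 'n', 'x' }

B → L B': PREDICT = { 'a', 'n', 'x' }
  'x' is in predict set, so this production goes in M[B, 'x']

M[B, 'x'] = B → L B'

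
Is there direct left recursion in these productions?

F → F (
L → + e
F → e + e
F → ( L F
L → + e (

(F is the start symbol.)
F → F (: LEFT RECURSIVE (starts with F)
L → + e: starts with '+'
F → e + e: starts with e
F → ( L F: starts with '('
L → + e (: starts with '+'

The grammar has direct left recursion on: F.

Answer: Yes, F is left-recursive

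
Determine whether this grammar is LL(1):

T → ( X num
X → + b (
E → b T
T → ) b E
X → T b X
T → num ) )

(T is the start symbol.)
A grammar is LL(1) if for each non-terminal N with multiple productions, the predict sets of those productions are pairwise disjoint, where PREDICT(N → α) = (FIRST(α) \ {ε}) ∪ (FOLLOW(N) if α ⇒* ε).

Relevant sets:
  FIRST(T) = { '(', ')', 'num' }

For T:
  PREDICT(T → '(' X num) = { '(' }
  PREDICT(T → ')' b E) = { ')' }
  PREDICT(T → num ')' ')') = { 'num' }
For X:
  PREDICT(X → '+' b '(') = { '+' }
  PREDICT(X → T b X) = { '(', ')', 'num' }
E has a single production, so nothing to check there.

All predict sets are disjoint. The grammar IS LL(1).

Answer: Yes, the grammar is LL(1).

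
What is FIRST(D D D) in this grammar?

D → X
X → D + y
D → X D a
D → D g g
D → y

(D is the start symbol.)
{ 'y' }

FIRST sets of the non-terminals involved (from the grammar, by fixed-point iteration):
  FIRST(D) = { 'y' }

To compute FIRST(D D D), process the symbols left to right:
Symbol D is a non-terminal. Add FIRST(D) \ {ε} = { 'y' }
D is not nullable (ε ∉ FIRST(D)), so stop here.
FIRST(D D D) = { 'y' }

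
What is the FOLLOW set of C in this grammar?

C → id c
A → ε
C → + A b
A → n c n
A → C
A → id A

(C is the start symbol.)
{ $, 'b' }

To compute FOLLOW(C), find every occurrence of C on a right-hand side N → α C β: add FIRST(β) \ {ε}, and if β is empty or nullable also add FOLLOW(N). Iterate to a fixed point.

C is the start symbol, so $ ∈ FOLLOW(C).
In A → C: C is at the end, add FOLLOW(A)

The FOLLOW sets referred to above (computed the same way, to a fixed point):
  FOLLOW(A) = { 'b' }

Taking the union: FOLLOW(C) = { $, 'b' }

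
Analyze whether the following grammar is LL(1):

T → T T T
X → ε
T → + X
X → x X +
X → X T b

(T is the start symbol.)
Relevant sets:
  FIRST(T) = { '+' }
  FIRST(X) = { '+', 'x', ε }
  FOLLOW(X) = { $, '+', 'b' }

For T:
  PREDICT(T → T T T) = { '+' }
  PREDICT(T → '+' X) = { '+' }
For X:
  PREDICT(X → ε) = { $, '+', 'b' }
  PREDICT(X → x X '+') = { 'x' }
  PREDICT(X → X T b) = { '+', 'x' }

Conflict found: Predict set conflict for T: { '+' }
The grammar is NOT LL(1).

Answer: No. Predict set conflict for T: { '+' }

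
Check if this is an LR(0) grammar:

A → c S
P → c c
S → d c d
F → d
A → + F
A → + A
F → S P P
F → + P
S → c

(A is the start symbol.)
A grammar is LR(0) if no state in the canonical LR(0) collection has:
  - both a shift item (dot before a terminal) and a complete item (shift-reduce conflict), or
  - two or more complete items (reduce-reduce conflict; the accept item [A' → A .] counts as a complete item here).

Augment with A' → A and build the canonical LR(0) collection (I0 = CLOSURE({[A' → . A]}), then GOTO on every symbol after a dot until no new states appear). It has 22 states:
  I0: { [A → . + A], [A → . + F], [A → . c S], [A' → . A] }  — shift
  I1: { [A → + . A], [A → + . F], [A → . + A], [A → . + F], [A → . c S], [F → . + P], [F → . S P P], [F → . d], [S → . c], [S → . d c d] }  — shift
  I2: { [A' → A .] }  — accept
  I3: { [A → c . S], [S → . c], [S → . d c d] }  — shift
  I4: { [A → c S .] }  — reduce
  I5: { [S → c .] }  — reduce
  I6: { [S → d . c d] }  — shift
  I7: { [S → d c . d] }  — shift
  I8: { [S → d c d .] }  — reduce
  I9: { [A → + . A], [A → + . F], [A → . + A], [A → . + F], [A → . c S], [F → + . P], [F → . + P], [F → . S P P], [F → . d], [P → . c c], [S → . c], [S → . d c d] }  — shift
  I10: { [A → + A .] }  — reduce
  I11: { [A → + F .] }  — reduce
  I12: { [F → S . P P], [P → . c c] }  — shift
  I13: { [A → c . S], [S → . c], [S → . d c d], [S → c .] }  — shift, reduce
  I14: { [F → d .], [S → d . c d] }  — shift, reduce
  I15: { [F → S P . P], [P → . c c] }  — shift
  I16: { [P → c . c] }  — shift
  I17: { [P → c c .] }  — reduce
  I18: { [F → S P P .] }  — reduce
  I19: { [F → + P .] }  — reduce
  I20: { [A → c . S], [P → c . c], [S → . c], [S → . d c d], [S → c .] }  — shift, reduce
  I21: { [P → c c .], [S → c .] }  — 2 reduces

Conflict in state I13:
  Shift-reduce conflict between [S → c .] and [S → . c]
So the grammar is NOT LR(0).

Answer: No. Shift-reduce conflict between [S → c .] and [S → . c]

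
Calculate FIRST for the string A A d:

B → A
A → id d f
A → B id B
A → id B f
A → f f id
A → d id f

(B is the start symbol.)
{ 'd', 'f', 'id' }

FIRST sets of the non-terminals involved (from the grammar, by fixed-point iteration):
  FIRST(A) = { 'd', 'f', 'id' }

To compute FIRST(A A d), process the symbols left to right:
Symbol A is a non-terminal. Add FIRST(A) \ {ε} = { 'd', 'f', 'id' }
A is not nullable (ε ∉ FIRST(A)), so stop here.
FIRST(A A d) = { 'd', 'f', 'id' }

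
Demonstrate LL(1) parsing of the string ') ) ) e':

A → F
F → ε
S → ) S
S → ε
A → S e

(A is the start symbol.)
Stack is shown with the top on the left.

Stack    Input      Action
--------------------------
A $      ) ) ) e $  output A → S e
S e $    ) ) ) e $  output S → ) S
) S e $  ) ) ) e $  match ')'
S e $    ) ) e $    output S → ) S
) S e $  ) ) e $    match ')'
S e $    ) e $      output S → ) S
) S e $  ) e $      match ')'
S e $    e $        output S → ε
e $      e $        match 'e'
$        $          accept

The string is accepted.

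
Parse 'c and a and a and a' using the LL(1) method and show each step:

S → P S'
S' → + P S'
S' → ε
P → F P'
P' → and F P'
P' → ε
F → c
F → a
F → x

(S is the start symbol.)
Stack is shown with the top on the left.

Stack          Input                  Action
--------------------------------------------
S $            c and a and a and a $  output S → P S'
P S' $         c and a and a and a $  output P → F P'
F P' S' $      c and a and a and a $  output F → c
c P' S' $      c and a and a and a $  match 'c'
P' S' $        and a and a and a $    output P' → and F P'
and F P' S' $  and a and a and a $    match 'and'
F P' S' $      a and a and a $        output F → a
a P' S' $      a and a and a $        match 'a'
P' S' $        and a and a $          output P' → and F P'
and F P' S' $  and a and a $          match 'and'
F P' S' $      a and a $              output F → a
a P' S' $      a and a $              match 'a'
P' S' $        and a $                output P' → and F P'
and F P' S' $  and a $                match 'and'
F P' S' $      a $                    output F → a
a P' S' $      a $                    match 'a'
P' S' $        $                      output P' → ε
S' $           $                      output S' → ε
$              $                      accept

The string is accepted.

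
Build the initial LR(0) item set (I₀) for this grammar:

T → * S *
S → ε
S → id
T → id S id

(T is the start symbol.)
{ [T → . * S *], [T → . id S id], [T' → . T] }

First, augment the grammar with T' → T
I₀ = CLOSURE({ [T' → . T] }):
  [T' → . T] has the dot before T: add [T → . * S *], [T → . id S id]
No further items can be added.

I₀ = { [T → . * S *], [T → . id S id], [T' → . T] }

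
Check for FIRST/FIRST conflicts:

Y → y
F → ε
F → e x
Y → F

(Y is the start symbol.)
FIRST sets of the non-terminals at (or reachable through a nullable prefix from) the front of some alternative:
  FIRST(F) = { 'e', ε }

Productions for Y:
  Y → y: FIRST = { 'y' }
  Y → F: FIRST = { 'e', ε }
Productions for F:
  F → ε: FIRST = { ε }
  F → e x: FIRST = { 'e' }

All alternatives of each non-terminal have pairwise disjoint FIRST sets.

Answer: No FIRST/FIRST conflicts.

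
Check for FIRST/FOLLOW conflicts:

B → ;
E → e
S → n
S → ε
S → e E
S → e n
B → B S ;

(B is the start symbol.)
No FIRST/FOLLOW conflicts.

A FIRST/FOLLOW conflict occurs when a non-terminal N has a nullable alternative N → β (β ⇒* ε) and another alternative N → α with FIRST(α) ∩ FOLLOW(N) ≠ ∅: on such a lookahead the parser cannot decide between expanding α and letting N vanish via β.

Nullable non-terminals: S.

S: nullable alternative(s) S → ε; FOLLOW(S) = { ';' }
  S → n: FIRST \ {ε} = { 'n' } — disjoint from FOLLOW(S)
  S → ε: FIRST \ {ε} = { } — this is the only nullable alternative, skip
  S → e E: FIRST \ {ε} = { 'e' } — disjoint from FOLLOW(S)
  S → e n: FIRST \ {ε} = { 'e' } — disjoint from FOLLOW(S)

B, E have no nullable alternative, so no FIRST/FOLLOW check is needed there.

No FIRST/FOLLOW conflicts found.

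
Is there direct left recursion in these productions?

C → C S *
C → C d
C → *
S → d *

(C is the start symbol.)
Yes, C is left-recursive

C → C S *: LEFT RECURSIVE (starts with C)
C → C d: LEFT RECURSIVE (starts with C)
C → *: starts with '*'
S → d *: starts with d

The grammar has direct left recursion on: C.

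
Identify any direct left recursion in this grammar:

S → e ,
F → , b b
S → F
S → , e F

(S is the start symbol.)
No direct left recursion

Direct left recursion occurs when N → N α for some non-terminal N (the right-hand side begins with the left-hand side itself).

S → e ,: starts with e
F → , b b: starts with ','
S → F: starts with F
S → , e F: starts with ','

No direct left recursion found.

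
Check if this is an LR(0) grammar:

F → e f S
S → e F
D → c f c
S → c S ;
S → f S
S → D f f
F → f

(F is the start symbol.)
No. Shift-reduce conflict between [D → c f c .] and [D → . c f c]

A grammar is LR(0) if no state in the canonical LR(0) collection has:
  - both a shift item (dot before a terminal) and a complete item (shift-reduce conflict), or
  - two or more complete items (reduce-reduce conflict; the accept item [F' → F .] counts as a complete item here).

Augment with F' → F and build the canonical LR(0) collection (I0 = CLOSURE({[F' → . F]}), then GOTO on every symbol after a dot until no new states appear). It has 18 states:
  I0: { [F → . e f S], [F → . f], [F' → . F] }  — shift
  I1: { [F' → F .] }  — accept
  I2: { [F → e . f S] }  — shift
  I3: { [F → f .] }  — reduce
  I4: { [D → . c f c], [F → e f . S], [S → . D f f], [S → . c S ;], [S → . e F], [S → . f S] }  — shift
  I5: { [S → D . f f] }  — shift
  I6: { [F → e f S .] }  — reduce
  I7: { [D → . c f c], [D → c . f c], [S → . D f f], [S → . c S ;], [S → . e F], [S → . f S], [S → c . S ;] }  — shift
  I8: { [F → . e f S], [F → . f], [S → e . F] }  — shift
  I9: { [D → . c f c], [S → . D f f], [S → . c S ;], [S → . e F], [S → . f S], [S → f . S] }  — shift
  I10: { [S → f S .] }  — reduce
  I11: { [S → e F .] }  — reduce
  I12: { [S → c S . ;] }  — shift
  I13: { [D → . c f c], [D → c f . c], [S → . D f f], [S → . c S ;], [S → . e F], [S → . f S], [S → f . S] }  — shift
  I14: { [D → . c f c], [D → c . f c], [D → c f c .], [S → . D f f], [S → . c S ;], [S → . e F], [S → . f S], [S → c . S ;] }  — shift, reduce
  I15: { [S → c S ; .] }  — reduce
  I16: { [S → D f . f] }  — shift
  I17: { [S → D f f .] }  — reduce

Conflict in state I14:
  Shift-reduce conflict between [D → c f c .] and [D → . c f c]
So the grammar is NOT LR(0).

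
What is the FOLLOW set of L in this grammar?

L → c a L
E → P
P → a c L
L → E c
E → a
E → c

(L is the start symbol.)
{ $, 'c' }

To compute FOLLOW(L), find every occurrence of L on a right-hand side N → α L β: add FIRST(β) \ {ε}, and if β is empty or nullable also add FOLLOW(N). Iterate to a fixed point.

L is the start symbol, so $ ∈ FOLLOW(L).
In L → c a L: L is at the end; this adds FOLLOW(L) to itself — nothing new
In P → a c L: L is at the end, add FOLLOW(P)

The FOLLOW sets referred to above (computed the same way, to a fixed point):
  FOLLOW(P) = { 'c' }

Taking the union: FOLLOW(L) = { $, 'c' }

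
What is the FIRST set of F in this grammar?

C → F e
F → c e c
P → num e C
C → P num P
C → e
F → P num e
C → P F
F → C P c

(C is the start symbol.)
To compute FIRST(F), examine every production with F on the left-hand side, reading each right-hand side left to right until a non-nullable symbol is reached.

FIRST sets of the other non-terminals involved (by the same procedure, iterated to a fixed point):
  FIRST(P) = { 'num' }
  FIRST(C) = { 'c', 'e', 'num' }

From F → c e c:
  - c is a terminal: add 'c' and stop
From F → P num e:
  - P is a non-terminal: add FIRST(P) \ {ε} = { 'num' }
    P is not nullable, so stop
From F → C P c:
  - C is a non-terminal: add FIRST(C) \ {ε} = { 'c', 'e', 'num' }
    C is not nullable, so stop

Collecting: FIRST(F) = { 'c', 'e', 'num' }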